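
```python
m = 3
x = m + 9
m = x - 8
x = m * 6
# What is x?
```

Trace:
`m = 3` → m = 3
`x = m + 9` → x = 12
`m = x - 8` → m = 4
`x = m * 6` → x = 24
So x = 24

Answer: 24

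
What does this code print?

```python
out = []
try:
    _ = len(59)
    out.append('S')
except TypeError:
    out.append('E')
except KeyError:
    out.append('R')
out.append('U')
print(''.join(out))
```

Execution trace: 'E' (except TypeError) → 'U' (after the try/except). Output: EU

Answer: EU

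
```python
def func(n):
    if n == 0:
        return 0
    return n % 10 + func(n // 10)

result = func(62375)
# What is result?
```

Sum of digits of 62375: 5 + 7 + 3 + 2 + 6 = 23

Answer: 23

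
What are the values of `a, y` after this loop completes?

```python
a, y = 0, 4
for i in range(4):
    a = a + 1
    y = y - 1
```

a goes 0→4, y goes 4→0
`a, y` takes the values: (0, 4) → (1, 4) → (1, 3) → (2, 3) → (2, 2) → (3, 2) → (3, 1) → (4, 1) → (4, 0)

Answer: 4, 0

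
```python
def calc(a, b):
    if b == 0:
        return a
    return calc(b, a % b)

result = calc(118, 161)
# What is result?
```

calc(118, 161) -> calc(161, 118) -> calc(118, 43) -> calc(43, 32) -> calc(32, 11) -> calc(11, 10) -> calc(10, 1) -> calc(1, 0) -> 1

Answer: 1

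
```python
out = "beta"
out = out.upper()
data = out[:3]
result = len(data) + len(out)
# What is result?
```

Trace:
`out = "beta"` → out = 'beta'
`out = out.upper()` → out = 'BETA'
`data = out[:3]` → data = 'BET'
`result = len(data) + len(out)` → result = 7
So result = 7

Answer: 7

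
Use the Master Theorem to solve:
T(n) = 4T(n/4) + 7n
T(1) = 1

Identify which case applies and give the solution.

a=4, b=4, f(n)=7n. log_4(4) = 1. Since c=1 = 1, Case 2 applies: T(n) = Θ(n^log_b(a) · log n) = O(n log n).

Answer: O(n log n) - Case 2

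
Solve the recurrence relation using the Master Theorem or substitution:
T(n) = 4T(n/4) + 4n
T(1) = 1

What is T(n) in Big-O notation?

By Master Theorem: a=4, b=4, f(n)=4n. Since log_4(4) = 1 and f(n) = Θ(n^1), Case 2 applies. T(n) = O(n log n).

Answer: O(n log n)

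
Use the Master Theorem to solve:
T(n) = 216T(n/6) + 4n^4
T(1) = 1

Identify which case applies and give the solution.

a=216, b=6, f(n)=4n^4. log_6(216) = 3. Since c=4 > 3 and the regularity condition holds (216(n/6)^4 = (216/6^4)n^4 with 216/6^4 < 1), Case 3 applies: T(n) = Θ(f(n)) = O(n^4).

Answer: O(n^4) - Case 3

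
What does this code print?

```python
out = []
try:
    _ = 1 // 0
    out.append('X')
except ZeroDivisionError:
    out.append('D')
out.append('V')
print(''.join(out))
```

Execution trace: 'D' (except ZeroDivisionError) → 'V' (after the try/except). Output: DV

Answer: DV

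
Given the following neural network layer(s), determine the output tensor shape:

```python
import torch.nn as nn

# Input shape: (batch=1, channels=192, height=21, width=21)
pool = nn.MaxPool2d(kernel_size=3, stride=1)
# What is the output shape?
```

Input: (1, 192, 21, 21) -> Output: (1, 192, 19, 19)

Answer: (1, 192, 19, 19)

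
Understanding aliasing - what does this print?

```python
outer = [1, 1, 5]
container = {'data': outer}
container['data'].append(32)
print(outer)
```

Key concept: dict holds reference to list.
Step by step:
`outer = [1, 1, 5]` → outer = [1, 1, 5]
`container = {'data': outer}` → container = {'data': [1, 1, 5]}
`container['data'].append(32)` → outer = [1, 1, 5, 32]; container = {'data': [1, 1, 5, 32]}
`print(outer)` → prints [1, 1, 5, 32]

Answer: [1, 1, 5, 32]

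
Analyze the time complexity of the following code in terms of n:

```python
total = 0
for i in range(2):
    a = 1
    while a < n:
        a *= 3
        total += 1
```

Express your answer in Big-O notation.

Each loop level contributes: 1 × log n. Multiplying the contributions gives O(log n).

Answer: O(log n)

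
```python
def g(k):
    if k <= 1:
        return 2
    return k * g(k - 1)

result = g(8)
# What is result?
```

g(8) = 8 * 7 * 6 * 5 * 4 * 3 * 2 * 2 = 80640

Answer: 80640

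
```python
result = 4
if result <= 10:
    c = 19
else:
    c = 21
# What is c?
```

Trace:
`result = 4` → result = 4
`if result <= 10: ...` → result <= 10 is True → c = 19
So c = 19

Answer: 19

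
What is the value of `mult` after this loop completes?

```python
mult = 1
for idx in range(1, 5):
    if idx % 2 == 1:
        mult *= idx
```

Product of odd numbers 1 to 4
`mult` takes the values: 1 → 3

Answer: 3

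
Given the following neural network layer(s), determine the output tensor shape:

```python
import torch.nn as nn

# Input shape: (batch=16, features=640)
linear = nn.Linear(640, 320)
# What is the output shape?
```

Input: (16, 640) -> Output: (16, 320)

Answer: (16, 320)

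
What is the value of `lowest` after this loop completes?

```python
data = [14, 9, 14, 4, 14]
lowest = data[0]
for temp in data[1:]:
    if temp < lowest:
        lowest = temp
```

Minimum of [14, 9, 14, 4, 14]
`lowest` takes the values: 14 → 9 → 4

Answer: 4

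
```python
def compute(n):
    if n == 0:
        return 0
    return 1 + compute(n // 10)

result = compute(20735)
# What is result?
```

Count of digits of 20735: 5

Answer: 5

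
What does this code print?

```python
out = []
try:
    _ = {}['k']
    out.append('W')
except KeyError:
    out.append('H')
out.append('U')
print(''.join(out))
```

Execution trace: 'H' (except KeyError) → 'U' (after the try/except). Output: HU

Answer: HU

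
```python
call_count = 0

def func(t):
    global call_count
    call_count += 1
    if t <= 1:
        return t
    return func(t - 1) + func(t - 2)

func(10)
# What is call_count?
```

Calls(t) = 1 + Calls(t-1) + Calls(t-2); Calls(0)=Calls(1)=1. For t=10 this gives 177.

Answer: 177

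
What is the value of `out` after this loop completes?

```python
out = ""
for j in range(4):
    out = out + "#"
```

Repeat '#' 4 times
`out` takes the values: "" → "#" → "##" → "###" → "####"

Answer: "####"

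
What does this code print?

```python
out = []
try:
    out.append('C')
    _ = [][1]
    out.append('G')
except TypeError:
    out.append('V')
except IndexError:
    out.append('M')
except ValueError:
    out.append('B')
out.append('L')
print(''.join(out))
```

Execution trace: 'C' (try body) → 'M' (except IndexError) → 'L' (after the try/except). Output: CML

Answer: CML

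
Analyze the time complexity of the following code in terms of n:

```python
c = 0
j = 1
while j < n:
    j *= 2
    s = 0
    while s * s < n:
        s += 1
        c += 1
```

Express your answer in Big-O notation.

Each loop level contributes: log n × √n. Multiplying the contributions gives O(√n log n).

Answer: O(√n log n)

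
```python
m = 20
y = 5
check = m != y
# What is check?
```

Trace:
`m = 20` → m = 20
`y = 5` → y = 5
`check = m != y` → check = True
So check = True

Answer: True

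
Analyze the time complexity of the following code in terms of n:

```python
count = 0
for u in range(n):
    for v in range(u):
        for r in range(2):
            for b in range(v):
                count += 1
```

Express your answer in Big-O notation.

Each loop level contributes: n × n × 1 × n. Multiplying the contributions gives O(n^3).

Answer: O(n^3)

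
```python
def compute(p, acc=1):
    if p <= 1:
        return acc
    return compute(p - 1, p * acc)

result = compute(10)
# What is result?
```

Accumulator trace (n, acc): (10, 1) -> (9, 10) -> (8, 90) -> (7, 720) -> (6, 5040) -> (5, 30240) -> (4, 151200) -> (3, 604800) -> (2, 1814400) -> (1, 3628800) -> return 3628800

Answer: 3628800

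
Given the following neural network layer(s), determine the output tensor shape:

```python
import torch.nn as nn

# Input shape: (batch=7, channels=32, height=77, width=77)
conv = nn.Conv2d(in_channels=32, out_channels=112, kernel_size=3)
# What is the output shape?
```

Input: (7, 32, 77, 77) -> Output: (7, 112, 75, 75)

Answer: (7, 112, 75, 75)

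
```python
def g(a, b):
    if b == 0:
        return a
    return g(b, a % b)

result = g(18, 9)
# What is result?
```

g(18, 9) -> g(9, 0) -> 9

Answer: 9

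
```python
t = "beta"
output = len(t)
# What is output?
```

Trace:
`t = "beta"` → t = 'beta'
`output = len(t)` → output = 4
So output = 4

Answer: 4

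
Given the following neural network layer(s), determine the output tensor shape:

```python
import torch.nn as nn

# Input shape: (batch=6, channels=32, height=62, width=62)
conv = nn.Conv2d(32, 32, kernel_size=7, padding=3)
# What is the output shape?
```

Input: (6, 32, 62, 62) -> Output: (6, 32, 62, 62)

Answer: (6, 32, 62, 62)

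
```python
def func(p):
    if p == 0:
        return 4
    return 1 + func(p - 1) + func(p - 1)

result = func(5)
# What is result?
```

func(p) = 1 + 2·func(p-1), func(0)=4. Closed form: (4+1)·2^5 - 1 = 159.

Answer: 159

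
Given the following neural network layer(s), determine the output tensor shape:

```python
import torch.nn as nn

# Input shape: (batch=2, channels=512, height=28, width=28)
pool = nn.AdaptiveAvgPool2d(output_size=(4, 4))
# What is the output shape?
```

Input: (2, 512, 28, 28) -> Output: (2, 512, 4, 4)

Answer: (2, 512, 4, 4)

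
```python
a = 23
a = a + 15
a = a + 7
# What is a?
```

Trace:
`a = 23` → a = 23
`a = a + 15` → a = 38
`a = a + 7` → a = 45
So a = 45

Answer: 45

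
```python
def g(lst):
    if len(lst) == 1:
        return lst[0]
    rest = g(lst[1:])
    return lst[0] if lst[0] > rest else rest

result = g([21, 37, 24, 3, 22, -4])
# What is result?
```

Recursive max over [21, 37, 24, 3, 22, -4] = 37

Answer: 37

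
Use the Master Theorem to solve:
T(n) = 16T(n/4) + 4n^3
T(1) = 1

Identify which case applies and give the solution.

a=16, b=4, f(n)=4n^3. log_4(16) = 2. Since c=3 > 2 and the regularity condition holds (16(n/4)^3 = (16/4^3)n^3 with 16/4^3 < 1), Case 3 applies: T(n) = Θ(f(n)) = O(n^3).

Answer: O(n^3) - Case 3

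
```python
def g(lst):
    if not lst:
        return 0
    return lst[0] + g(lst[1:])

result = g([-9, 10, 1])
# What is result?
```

(-9) + 10 + 1 + 0 = 2

Answer: 2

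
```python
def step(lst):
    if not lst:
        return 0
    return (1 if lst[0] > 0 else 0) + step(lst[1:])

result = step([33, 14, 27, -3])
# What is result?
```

Count of positive elements in [33, 14, 27, -3] = 3

Answer: 3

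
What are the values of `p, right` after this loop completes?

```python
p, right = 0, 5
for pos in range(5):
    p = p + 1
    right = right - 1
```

p goes 0→5, right goes 5→0
`p, right` takes the values: (0, 5) → (1, 5) → (1, 4) → (2, 4) → (2, 3) → (3, 3) → (3, 2) → (4, 2) → (4, 1) → (5, 1) → (5, 0)

Answer: 5, 0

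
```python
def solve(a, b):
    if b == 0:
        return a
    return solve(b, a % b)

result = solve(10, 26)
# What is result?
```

solve(10, 26) -> solve(26, 10) -> solve(10, 6) -> solve(6, 4) -> solve(4, 2) -> solve(2, 0) -> 2

Answer: 2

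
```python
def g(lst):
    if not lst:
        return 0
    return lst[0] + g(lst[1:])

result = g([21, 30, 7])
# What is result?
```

21 + 30 + 7 + 0 = 58

Answer: 58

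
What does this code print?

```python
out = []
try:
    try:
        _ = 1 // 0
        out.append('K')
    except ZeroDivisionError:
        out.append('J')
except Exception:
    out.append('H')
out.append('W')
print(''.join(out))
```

Execution trace: 'J' (inner except ZeroDivisionError) → 'W' (after the try/except). Output: JW

Answer: JW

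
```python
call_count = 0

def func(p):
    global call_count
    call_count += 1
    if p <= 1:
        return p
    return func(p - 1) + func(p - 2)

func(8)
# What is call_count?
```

Calls(p) = 1 + Calls(p-1) + Calls(p-2); Calls(0)=Calls(1)=1. For p=8 this gives 67.

Answer: 67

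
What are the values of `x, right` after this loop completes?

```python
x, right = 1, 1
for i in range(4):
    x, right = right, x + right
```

Fibonacci: after 4 iterations
`x, right` takes the values: (1, 1) → (1, 2) → (2, 3) → (3, 5) → (5, 8)

Answer: 5, 8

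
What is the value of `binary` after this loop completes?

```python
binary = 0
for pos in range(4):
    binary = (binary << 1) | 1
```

Build 4 consecutive 1-bits: 0b1111
`binary` takes the values: 0 → 1 → 3 → 7 → 15

Answer: 15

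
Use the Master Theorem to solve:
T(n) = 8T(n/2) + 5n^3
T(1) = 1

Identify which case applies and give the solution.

a=8, b=2, f(n)=5n^3. log_2(8) = 3. Since c=3 = 3, Case 2 applies: T(n) = Θ(n^log_b(a) · log n) = O(n^3 log n).

Answer: O(n^3 log n) - Case 2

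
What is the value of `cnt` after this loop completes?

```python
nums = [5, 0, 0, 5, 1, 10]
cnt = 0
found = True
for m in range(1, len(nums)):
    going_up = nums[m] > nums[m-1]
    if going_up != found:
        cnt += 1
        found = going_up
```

Count direction changes in [5, 0, 0, 5, 1, 10]
`cnt` takes the values: 0 → 1 → 2 → 3 → 4

Answer: 4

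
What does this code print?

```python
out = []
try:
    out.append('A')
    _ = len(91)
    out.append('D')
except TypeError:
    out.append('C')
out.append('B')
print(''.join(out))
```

Execution trace: 'A' (try body) → 'C' (except TypeError) → 'B' (after the try/except). Output: ACB

Answer: ACB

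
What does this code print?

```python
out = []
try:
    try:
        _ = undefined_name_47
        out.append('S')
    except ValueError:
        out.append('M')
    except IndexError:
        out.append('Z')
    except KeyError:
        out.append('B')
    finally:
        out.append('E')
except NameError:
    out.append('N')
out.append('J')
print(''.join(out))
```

Execution trace: 'E' (inner finally) → 'N' (outer except NameError) → 'J' (after the try/except). Output: ENJ

Answer: ENJ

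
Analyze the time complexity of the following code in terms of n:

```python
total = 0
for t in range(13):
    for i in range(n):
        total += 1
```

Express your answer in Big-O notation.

Each loop level contributes: 1 × n. Multiplying the contributions gives O(n).

Answer: O(n)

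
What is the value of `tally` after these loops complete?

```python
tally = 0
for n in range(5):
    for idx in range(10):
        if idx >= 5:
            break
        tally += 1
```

Inner breaks at 5, outer runs 5 times
`tally` takes the values: 0 → 1 → 2 → 3 → 4 → 5 → 6 → 7 → 8 → 9 → 10 → 11 → 12 → 13 → 14 → 15 → 16 → 17 → 18 → 19 → 20 → 21 → 22 → 23 → 24 → 25

Answer: 25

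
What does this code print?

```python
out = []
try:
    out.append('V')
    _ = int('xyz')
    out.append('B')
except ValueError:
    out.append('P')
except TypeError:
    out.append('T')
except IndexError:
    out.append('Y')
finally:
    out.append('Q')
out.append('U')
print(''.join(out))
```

Execution trace: 'V' (try body) → 'P' (except ValueError) → 'Q' (finally) → 'U' (after the try/except). Output: VPQU

Answer: VPQU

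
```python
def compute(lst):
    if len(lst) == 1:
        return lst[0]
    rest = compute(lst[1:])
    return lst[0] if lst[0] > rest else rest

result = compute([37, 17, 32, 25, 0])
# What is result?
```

Recursive max over [37, 17, 32, 25, 0] = 37

Answer: 37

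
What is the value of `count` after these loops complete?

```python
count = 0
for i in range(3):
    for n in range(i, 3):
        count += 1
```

Upper triangle: 3 + 2 + ... + 1
`count` takes the values: 0 → 1 → 2 → 3 → 4 → 5 → 6

Answer: 6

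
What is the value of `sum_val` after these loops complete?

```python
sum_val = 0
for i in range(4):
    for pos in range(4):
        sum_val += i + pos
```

Sum of all i+pos for i,pos in 4x4
`sum_val` takes the values: 0 → 1 → 3 → 6 → 7 → 9 → 12 → 16 → 18 → 21 → 25 → 30 → 33 → 37 → 42 → 48

Answer: 48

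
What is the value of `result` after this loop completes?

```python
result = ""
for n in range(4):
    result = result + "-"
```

Repeat '-' 4 times
`result` takes the values: "" → "-" → "--" → "---" → "----"

Answer: "----"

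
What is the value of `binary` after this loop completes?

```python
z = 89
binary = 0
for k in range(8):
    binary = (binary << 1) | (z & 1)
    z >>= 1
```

Reverse lowest 8 bits of 89
`binary` takes the values: 0 → 1 → 2 → 4 → 9 → 19 → 38 → 77 → 154

Answer: 154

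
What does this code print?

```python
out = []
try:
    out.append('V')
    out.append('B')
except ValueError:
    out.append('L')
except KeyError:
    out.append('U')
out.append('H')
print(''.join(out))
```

Execution trace: 'V' (try body) → 'B' (try body, no exception) → 'H' (after the try/except). Output: VBH

Answer: VBH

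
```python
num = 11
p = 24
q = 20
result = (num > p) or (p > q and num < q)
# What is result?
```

Trace:
`num = 11` → num = 11
`p = 24` → p = 24
`q = 20` → q = 20
`result = (num > p) or (p > q and num < q)` → result = True
So result = True

Answer: True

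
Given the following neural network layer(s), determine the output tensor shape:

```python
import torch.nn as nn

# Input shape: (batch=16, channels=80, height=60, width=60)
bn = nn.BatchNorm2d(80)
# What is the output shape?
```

Input: (16, 80, 60, 60) -> Output: (16, 80, 60, 60)

Answer: (16, 80, 60, 60)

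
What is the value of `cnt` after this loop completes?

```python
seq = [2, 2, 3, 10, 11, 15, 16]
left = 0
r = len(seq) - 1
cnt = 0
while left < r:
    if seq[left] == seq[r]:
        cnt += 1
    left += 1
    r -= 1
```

Count matching pairs from ends
`cnt` takes the values: 0

Answer: 0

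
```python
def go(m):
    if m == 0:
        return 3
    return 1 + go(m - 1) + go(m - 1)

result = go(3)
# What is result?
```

go(m) = 1 + 2·go(m-1), go(0)=3. Closed form: (3+1)·2^3 - 1 = 31.

Answer: 31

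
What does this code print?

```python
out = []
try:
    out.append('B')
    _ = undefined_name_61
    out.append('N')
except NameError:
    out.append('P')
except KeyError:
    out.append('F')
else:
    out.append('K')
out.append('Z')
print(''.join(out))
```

Execution trace: 'B' (try body) → 'P' (except NameError) → 'Z' (after the try/except). Output: BPZ

Answer: BPZ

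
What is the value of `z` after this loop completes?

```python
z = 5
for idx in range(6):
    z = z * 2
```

Multiply by 2, 6 times: 5 * 2^6 = 320
`z` takes the values: 5 → 10 → 20 → 40 → 80 → 160 → 320

Answer: 320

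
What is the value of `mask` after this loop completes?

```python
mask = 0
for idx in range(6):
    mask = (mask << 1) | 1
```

Build 6 consecutive 1-bits: 0b111111
`mask` takes the values: 0 → 1 → 3 → 7 → 15 → 31 → 63

Answer: 63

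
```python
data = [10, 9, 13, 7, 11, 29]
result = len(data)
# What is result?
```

Trace:
`data = [10, 9, 13, 7, 11, 29]` → data = [10, 9, 13, 7, 11, 29]
`result = len(data)` → result = 6
So result = 6

Answer: 6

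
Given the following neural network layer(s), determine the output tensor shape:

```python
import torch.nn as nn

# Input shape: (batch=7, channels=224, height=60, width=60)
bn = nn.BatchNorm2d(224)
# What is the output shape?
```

Input: (7, 224, 60, 60) -> Output: (7, 224, 60, 60)

Answer: (7, 224, 60, 60)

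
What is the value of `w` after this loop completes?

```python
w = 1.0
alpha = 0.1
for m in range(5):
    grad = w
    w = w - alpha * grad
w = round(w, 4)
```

Gradient descent: w = 1.0 * (1 - 0.1)^5
`w` takes the values: 1.0 → 0.9 → 0.81 → 0.729 → 0.6561 → 0.59049 → 0.5905

Answer: 0.5905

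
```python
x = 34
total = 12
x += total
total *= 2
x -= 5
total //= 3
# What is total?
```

Trace:
`x = 34` → x = 34
`total = 12` → total = 12
`x += total` → x = 46
`total *= 2` → total = 24
`x -= 5` → x = 41
`total //= 3` → total = 8
So total = 8

Answer: 8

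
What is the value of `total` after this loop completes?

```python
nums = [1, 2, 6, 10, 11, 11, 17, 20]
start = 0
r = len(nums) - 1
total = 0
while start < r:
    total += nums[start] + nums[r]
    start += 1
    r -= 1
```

Sum of pairs from ends
`total` takes the values: 0 → 21 → 40 → 57 → 78

Answer: 78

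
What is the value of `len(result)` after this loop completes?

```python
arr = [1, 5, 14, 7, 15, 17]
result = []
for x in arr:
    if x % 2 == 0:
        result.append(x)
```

Count even numbers in [1, 5, 14, 7, 15, 17]
`result` takes the values: [] → [14]
So `len(result)` = 1

Answer: 1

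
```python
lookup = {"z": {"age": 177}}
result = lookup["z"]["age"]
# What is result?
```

Trace:
`lookup = {"z": {"age": 177}}` → lookup = {'z': {'age': 177}}
`result = lookup["z"]["age"]` → result = 177
So result = 177

Answer: 177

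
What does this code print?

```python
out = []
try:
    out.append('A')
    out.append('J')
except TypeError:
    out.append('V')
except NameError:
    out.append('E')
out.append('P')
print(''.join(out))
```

Execution trace: 'A' (try body) → 'J' (try body, no exception) → 'P' (after the try/except). Output: AJP

Answer: AJP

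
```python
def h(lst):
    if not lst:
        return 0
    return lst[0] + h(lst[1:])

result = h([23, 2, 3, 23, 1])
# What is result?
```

23 + 2 + 3 + 23 + 1 + 0 = 52

Answer: 52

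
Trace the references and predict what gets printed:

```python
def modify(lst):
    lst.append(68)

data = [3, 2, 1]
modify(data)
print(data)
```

Key concept: function modifies passed list.
Step by step:
`data = [3, 2, 1]` → data = [3, 2, 1]
`modify(data)` → data = [3, 2, 1, 68]
`print(data)` → prints [3, 2, 1, 68]

Answer: [3, 2, 1, 68]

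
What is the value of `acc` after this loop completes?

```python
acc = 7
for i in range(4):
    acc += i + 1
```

Start at 7, add 1 to 4 = 17
`acc` takes the values: 7 → 8 → 10 → 13 → 17

Answer: 17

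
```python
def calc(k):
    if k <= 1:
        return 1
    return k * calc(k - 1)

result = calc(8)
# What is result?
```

calc(8) = 8 * 7 * 6 * 5 * 4 * 3 * 2 * 1 = 40320

Answer: 40320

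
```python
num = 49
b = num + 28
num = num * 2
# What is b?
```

Trace:
`num = 49` → num = 49
`b = num + 28` → b = 77
`num = num * 2` → num = 98
So b = 77

Answer: 77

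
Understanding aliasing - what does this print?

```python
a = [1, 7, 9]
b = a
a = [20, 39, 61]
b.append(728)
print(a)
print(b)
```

Key concept: rebinding vs mutation: a is rebound to a new list, b still points at the original.
Step by step:
`a = [1, 7, 9]` → a = [1, 7, 9]
`b = a` → b = [1, 7, 9] (same object as a)
`a = [20, 39, 61]` → a = [20, 39, 61]
`b.append(728)` → b = [1, 7, 9, 728]
`print(a)` → prints [20, 39, 61]
`print(b)` → prints [1, 7, 9, 728]

Answer:
[20, 39, 61]
[1, 7, 9, 728]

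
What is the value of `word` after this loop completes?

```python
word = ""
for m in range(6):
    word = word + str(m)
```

Concatenate digits 0 to 5
`word` takes the values: "" → "0" → "01" → "012" → "0123" → "01234" → "012345"

Answer: "012345"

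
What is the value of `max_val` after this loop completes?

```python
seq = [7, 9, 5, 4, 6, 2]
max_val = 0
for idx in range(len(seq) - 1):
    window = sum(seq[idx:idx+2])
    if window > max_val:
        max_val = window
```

Max sum of 2-element window in [7, 9, 5, 4, 6, 2]
`max_val` takes the values: 0 → 16

Answer: 16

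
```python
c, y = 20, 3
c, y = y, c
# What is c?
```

Trace:
`c, y = 20, 3` → c = 20; y = 3
`c, y = y, c` → c = 3; y = 20
So c = 3

Answer: 3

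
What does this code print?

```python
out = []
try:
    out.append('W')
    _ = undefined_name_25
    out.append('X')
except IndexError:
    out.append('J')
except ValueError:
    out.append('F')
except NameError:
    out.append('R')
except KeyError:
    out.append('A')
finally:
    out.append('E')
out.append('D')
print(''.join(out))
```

Execution trace: 'W' (try body) → 'R' (except NameError) → 'E' (finally) → 'D' (after the try/except). Output: WRED

Answer: WRED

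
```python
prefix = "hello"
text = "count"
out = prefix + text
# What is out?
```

Trace:
`prefix = "hello"` → prefix = 'hello'
`text = "count"` → text = 'count'
`out = prefix + text` → out = 'hellocount'
So out = 'hellocount'

Answer: 'hellocount'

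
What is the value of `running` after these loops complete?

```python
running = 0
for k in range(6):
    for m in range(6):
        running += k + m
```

Sum of all k+m for k,m in 6x6
`running` takes the values: 0 → 1 → 3 → 6 → 10 → 15 → 16 → 18 → 21 → 25 → 30 → 36 → 38 → 41 → 45 → 50 → 56 → 63 → 66 → 70 → 75 → 81 → 88 → 96 → 100 → 105 → 111 → 118 → 126 → 135 → 140 → 146 → 153 → 161 → 170 → 180

Answer: 180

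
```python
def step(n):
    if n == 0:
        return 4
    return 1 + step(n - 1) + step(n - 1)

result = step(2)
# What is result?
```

step(n) = 1 + 2·step(n-1), step(0)=4. Closed form: (4+1)·2^2 - 1 = 19.

Answer: 19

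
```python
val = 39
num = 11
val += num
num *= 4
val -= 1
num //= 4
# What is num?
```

Trace:
`val = 39` → val = 39
`num = 11` → num = 11
`val += num` → val = 50
`num *= 4` → num = 44
`val -= 1` → val = 49
`num //= 4` → num = 11
So num = 11

Answer: 11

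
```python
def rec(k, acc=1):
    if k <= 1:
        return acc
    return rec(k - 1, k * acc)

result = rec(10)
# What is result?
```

Accumulator trace (n, acc): (10, 1) -> (9, 10) -> (8, 90) -> (7, 720) -> (6, 5040) -> (5, 30240) -> (4, 151200) -> (3, 604800) -> (2, 1814400) -> (1, 3628800) -> return 3628800

Answer: 3628800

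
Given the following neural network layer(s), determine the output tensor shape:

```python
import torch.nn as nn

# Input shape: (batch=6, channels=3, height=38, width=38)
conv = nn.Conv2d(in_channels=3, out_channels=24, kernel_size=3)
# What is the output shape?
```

Input: (6, 3, 38, 38) -> Output: (6, 24, 36, 36)

Answer: (6, 24, 36, 36)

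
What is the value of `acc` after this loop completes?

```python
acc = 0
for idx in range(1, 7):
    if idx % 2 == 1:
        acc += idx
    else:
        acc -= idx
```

Add odd, subtract even
`acc` takes the values: 0 → 1 → -1 → 2 → -2 → 3 → -3

Answer: -3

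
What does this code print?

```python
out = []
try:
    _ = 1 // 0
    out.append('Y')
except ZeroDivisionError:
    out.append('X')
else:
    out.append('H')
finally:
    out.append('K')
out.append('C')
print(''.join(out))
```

Execution trace: 'X' (except ZeroDivisionError) → 'K' (finally) → 'C' (after the try/except). Output: XKC

Answer: XKC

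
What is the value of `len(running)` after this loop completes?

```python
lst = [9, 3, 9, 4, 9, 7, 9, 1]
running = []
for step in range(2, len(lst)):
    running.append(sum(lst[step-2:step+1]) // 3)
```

Number of 3-element averages
`running` takes the values: [] → [7] → [7, 5] → [7, 5, 7] → [7, 5, 7, 6] → [7, 5, 7, 6, 8] → [7, 5, 7, 6, 8, 5]
So `len(running)` = 6

Answer: 6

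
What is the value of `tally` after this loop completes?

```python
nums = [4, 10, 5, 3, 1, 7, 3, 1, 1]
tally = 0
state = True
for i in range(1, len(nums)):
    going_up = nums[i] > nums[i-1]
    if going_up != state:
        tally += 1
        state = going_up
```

Count direction changes in [4, 10, 5, 3, 1, 7, 3, 1, 1]
`tally` takes the values: 0 → 1 → 2 → 3

Answer: 3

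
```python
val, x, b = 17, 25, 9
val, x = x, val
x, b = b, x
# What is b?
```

Trace:
`val, x, b = 17, 25, 9` → val = 17; x = 25; b = 9
`val, x = x, val` → val = 25; x = 17
`x, b = b, x` → x = 9; b = 17
So b = 17

Answer: 17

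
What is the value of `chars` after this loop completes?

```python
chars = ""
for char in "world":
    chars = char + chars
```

Reverse 'world'
`chars` takes the values: "" → "w" → "ow" → "row" → "lrow" → "dlrow"

Answer: "dlrow"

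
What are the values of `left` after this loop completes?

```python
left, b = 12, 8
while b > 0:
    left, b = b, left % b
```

GCD of 12 and 8
`left` takes the values: 12 → 8 → 4

Answer: 4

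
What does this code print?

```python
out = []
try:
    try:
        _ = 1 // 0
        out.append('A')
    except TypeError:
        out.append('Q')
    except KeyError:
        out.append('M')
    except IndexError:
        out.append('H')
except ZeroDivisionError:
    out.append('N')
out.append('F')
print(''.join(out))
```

Execution trace: 'N' (outer except ZeroDivisionError) → 'F' (after the try/except). Output: NF

Answer: NF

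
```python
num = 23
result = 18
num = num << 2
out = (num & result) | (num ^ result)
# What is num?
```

Trace:
`num = 23` → num = 23
`result = 18` → result = 18
`num = num << 2` → num = 92
`out = (num & result) | (num ^ result)` → out = 94
So num = 92

Answer: 92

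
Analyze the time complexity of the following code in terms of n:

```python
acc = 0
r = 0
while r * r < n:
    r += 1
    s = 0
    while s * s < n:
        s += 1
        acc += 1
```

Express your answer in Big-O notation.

Each loop level contributes: √n × √n. Multiplying the contributions gives O(n).

Answer: O(n)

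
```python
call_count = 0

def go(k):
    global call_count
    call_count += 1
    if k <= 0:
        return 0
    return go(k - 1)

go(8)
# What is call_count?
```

Linear recursion stepping by 1: 9 calls from k=8 down to ≤0.

Answer: 9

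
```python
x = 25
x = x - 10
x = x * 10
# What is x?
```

Trace:
`x = 25` → x = 25
`x = x - 10` → x = 15
`x = x * 10` → x = 150
So x = 150

Answer: 150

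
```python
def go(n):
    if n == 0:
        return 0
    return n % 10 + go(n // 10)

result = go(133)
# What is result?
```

Sum of digits of 133: 3 + 3 + 1 = 7

Answer: 7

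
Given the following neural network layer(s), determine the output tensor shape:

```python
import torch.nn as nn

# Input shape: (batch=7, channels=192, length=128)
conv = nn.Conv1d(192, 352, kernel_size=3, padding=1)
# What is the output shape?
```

Input: (7, 192, 128) -> Output: (7, 352, 128)

Answer: (7, 352, 128)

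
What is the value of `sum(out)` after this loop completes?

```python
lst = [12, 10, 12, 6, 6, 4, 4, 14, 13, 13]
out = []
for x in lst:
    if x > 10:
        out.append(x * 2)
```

Sum of doubled values > 10
`out` takes the values: [] → [24] → [24, 24] → [24, 24, 28] → [24, 24, 28, 26] → [24, 24, 28, 26, 26]
So `sum(out)` = 128

Answer: 128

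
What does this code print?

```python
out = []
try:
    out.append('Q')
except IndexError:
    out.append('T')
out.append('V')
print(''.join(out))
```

Execution trace: 'Q' (try body, no exception) → 'V' (after the try/except). Output: QV

Answer: QV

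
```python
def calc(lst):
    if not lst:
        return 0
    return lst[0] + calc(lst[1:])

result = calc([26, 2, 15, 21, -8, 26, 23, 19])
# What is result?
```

26 + 2 + 15 + 21 + (-8) + 26 + 23 + 19 + 0 = 124

Answer: 124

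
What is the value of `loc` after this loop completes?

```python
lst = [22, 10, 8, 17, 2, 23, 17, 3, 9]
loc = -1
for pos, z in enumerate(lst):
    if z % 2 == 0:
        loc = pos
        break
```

First even number index in [22, 10, 8, 17, 2, 23, 17, 3, 9]
`loc` takes the values: -1 → 0

Answer: 0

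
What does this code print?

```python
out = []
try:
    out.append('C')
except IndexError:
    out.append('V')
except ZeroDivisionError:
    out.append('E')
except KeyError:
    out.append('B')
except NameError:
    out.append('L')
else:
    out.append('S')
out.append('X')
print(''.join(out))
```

Execution trace: 'C' (try body, no exception) → 'S' (else) → 'X' (after the try/except). Output: CSX

Answer: CSX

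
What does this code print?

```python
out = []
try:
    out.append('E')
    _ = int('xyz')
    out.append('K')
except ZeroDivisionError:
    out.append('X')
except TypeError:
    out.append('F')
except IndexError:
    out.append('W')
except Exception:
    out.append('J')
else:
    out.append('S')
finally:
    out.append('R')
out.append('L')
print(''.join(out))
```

Execution trace: 'E' (try body) → 'J' (except Exception) → 'R' (finally) → 'L' (after the try/except). Output: EJRL

Answer: EJRL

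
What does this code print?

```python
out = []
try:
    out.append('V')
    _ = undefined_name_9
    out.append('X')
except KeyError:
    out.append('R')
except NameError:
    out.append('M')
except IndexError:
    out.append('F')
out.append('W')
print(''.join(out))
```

Execution trace: 'V' (try body) → 'M' (except NameError) → 'W' (after the try/except). Output: VMW

Answer: VMW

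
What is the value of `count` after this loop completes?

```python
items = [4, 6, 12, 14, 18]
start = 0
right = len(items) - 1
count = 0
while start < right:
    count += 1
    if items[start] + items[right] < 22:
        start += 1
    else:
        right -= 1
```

Steps to find pair summing to 22
`count` takes the values: 0 → 1 → 2 → 3 → 4

Answer: 4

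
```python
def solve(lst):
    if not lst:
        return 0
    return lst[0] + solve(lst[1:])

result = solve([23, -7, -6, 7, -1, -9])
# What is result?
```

23 + (-7) + (-6) + 7 + (-1) + (-9) + 0 = 7

Answer: 7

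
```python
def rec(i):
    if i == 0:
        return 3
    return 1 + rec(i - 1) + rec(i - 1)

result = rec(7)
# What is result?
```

rec(i) = 1 + 2·rec(i-1), rec(0)=3. Closed form: (3+1)·2^7 - 1 = 511.

Answer: 511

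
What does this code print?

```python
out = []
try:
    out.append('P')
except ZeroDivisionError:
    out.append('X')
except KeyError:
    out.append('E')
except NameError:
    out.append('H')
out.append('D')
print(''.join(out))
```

Execution trace: 'P' (try body, no exception) → 'D' (after the try/except). Output: PD

Answer: PD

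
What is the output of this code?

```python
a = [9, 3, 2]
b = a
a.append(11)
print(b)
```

Key concept: basic list aliasing.
Step by step:
`a = [9, 3, 2]` → a = [9, 3, 2]
`b = a` → b = [9, 3, 2] (same object as a)
`a.append(11)` → a = [9, 3, 2, 11] (same object as b); b = [9, 3, 2, 11] (same object as a)
`print(b)` → prints [9, 3, 2, 11]

Answer: [9, 3, 2, 11]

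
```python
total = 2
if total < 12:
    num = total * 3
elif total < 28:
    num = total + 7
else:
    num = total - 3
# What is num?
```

Trace:
`total = 2` → total = 2
`if total < 12: ...` → total < 12 is True → num = 6
So num = 6

Answer: 6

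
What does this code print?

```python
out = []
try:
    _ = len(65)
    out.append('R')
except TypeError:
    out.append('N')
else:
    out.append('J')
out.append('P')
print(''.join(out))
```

Execution trace: 'N' (except TypeError) → 'P' (after the try/except). Output: NP

Answer: NP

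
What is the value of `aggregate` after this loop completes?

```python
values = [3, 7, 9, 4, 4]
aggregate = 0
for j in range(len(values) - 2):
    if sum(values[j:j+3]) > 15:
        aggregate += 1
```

Count windows with sum > 15
`aggregate` takes the values: 0 → 1 → 2 → 3

Answer: 3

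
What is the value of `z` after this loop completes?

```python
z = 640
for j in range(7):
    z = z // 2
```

Halve 7 times: 640 // 2^7 = 5
`z` takes the values: 640 → 320 → 160 → 80 → 40 → 20 → 10 → 5

Answer: 5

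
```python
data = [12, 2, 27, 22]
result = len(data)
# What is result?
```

Trace:
`data = [12, 2, 27, 22]` → data = [12, 2, 27, 22]
`result = len(data)` → result = 4
So result = 4

Answer: 4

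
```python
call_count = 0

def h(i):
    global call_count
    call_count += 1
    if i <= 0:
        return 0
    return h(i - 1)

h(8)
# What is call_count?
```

Linear recursion stepping by 1: 9 calls from i=8 down to ≤0.

Answer: 9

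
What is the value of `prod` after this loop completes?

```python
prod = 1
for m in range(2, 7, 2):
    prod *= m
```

Product of even numbers 2 to 6
`prod` takes the values: 1 → 2 → 8 → 48

Answer: 48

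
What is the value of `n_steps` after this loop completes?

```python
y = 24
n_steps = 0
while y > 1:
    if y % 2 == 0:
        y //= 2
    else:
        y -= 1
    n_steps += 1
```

Steps to reduce 24 to 1
`n_steps` takes the values: 0 → 1 → 2 → 3 → 4 → 5

Answer: 5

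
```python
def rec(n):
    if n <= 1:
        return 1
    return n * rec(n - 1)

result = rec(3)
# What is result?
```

rec(3) = 3 * 2 * 1 = 6

Answer: 6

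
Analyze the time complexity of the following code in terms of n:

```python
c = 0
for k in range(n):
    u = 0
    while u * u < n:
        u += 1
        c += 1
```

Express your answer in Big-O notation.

Each loop level contributes: n × √n. Multiplying the contributions gives O(n√n).

Answer: O(n√n)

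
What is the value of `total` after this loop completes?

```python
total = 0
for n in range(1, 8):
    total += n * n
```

Sum of squares 1² to 7² = 140
`total` takes the values: 0 → 1 → 5 → 14 → 30 → 55 → 91 → 140

Answer: 140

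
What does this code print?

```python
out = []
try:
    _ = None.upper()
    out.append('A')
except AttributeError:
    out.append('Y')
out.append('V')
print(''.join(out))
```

Execution trace: 'Y' (except AttributeError) → 'V' (after the try/except). Output: YV

Answer: YV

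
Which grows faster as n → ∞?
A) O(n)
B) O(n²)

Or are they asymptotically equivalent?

O(n) vs O(n²): Higher order terms dominate.

Answer: B) O(n²) grows faster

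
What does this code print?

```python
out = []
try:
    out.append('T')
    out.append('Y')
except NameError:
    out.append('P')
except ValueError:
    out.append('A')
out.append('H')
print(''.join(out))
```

Execution trace: 'T' (try body) → 'Y' (try body, no exception) → 'H' (after the try/except). Output: TYH

Answer: TYH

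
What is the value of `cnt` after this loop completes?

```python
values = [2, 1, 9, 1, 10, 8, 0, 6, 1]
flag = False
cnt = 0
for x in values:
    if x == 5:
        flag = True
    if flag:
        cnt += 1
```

Count elements after first 5 in [2, 1, 9, 1, 10, 8, 0, 6, 1]
`cnt` takes the values: 0

Answer: 0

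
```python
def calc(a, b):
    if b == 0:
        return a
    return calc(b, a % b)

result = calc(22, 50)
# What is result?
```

calc(22, 50) -> calc(50, 22) -> calc(22, 6) -> calc(6, 4) -> calc(4, 2) -> calc(2, 0) -> 2

Answer: 2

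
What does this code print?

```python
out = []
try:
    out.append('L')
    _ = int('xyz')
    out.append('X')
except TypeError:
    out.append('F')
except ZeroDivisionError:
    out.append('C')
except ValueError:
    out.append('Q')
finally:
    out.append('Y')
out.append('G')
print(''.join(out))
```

Execution trace: 'L' (try body) → 'Q' (except ValueError) → 'Y' (finally) → 'G' (after the try/except). Output: LQYG

Answer: LQYG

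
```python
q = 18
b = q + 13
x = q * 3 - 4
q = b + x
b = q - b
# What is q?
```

Trace:
`q = 18` → q = 18
`b = q + 13` → b = 31
`x = q * 3 - 4` → x = 50
`q = b + x` → q = 81
`b = q - b` → b = 50
So q = 81

Answer: 81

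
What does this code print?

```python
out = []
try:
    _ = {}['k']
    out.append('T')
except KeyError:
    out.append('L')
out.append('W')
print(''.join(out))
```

Execution trace: 'L' (except KeyError) → 'W' (after the try/except). Output: LW

Answer: LW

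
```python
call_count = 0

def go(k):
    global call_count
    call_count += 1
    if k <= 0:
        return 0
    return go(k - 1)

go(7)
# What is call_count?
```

Linear recursion stepping by 1: 8 calls from k=7 down to ≤0.

Answer: 8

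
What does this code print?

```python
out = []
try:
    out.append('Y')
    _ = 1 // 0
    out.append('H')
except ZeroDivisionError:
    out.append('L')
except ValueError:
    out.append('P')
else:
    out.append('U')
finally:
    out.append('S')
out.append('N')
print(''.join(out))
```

Execution trace: 'Y' (try body) → 'L' (except ZeroDivisionError) → 'S' (finally) → 'N' (after the try/except). Output: YLSN

Answer: YLSN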